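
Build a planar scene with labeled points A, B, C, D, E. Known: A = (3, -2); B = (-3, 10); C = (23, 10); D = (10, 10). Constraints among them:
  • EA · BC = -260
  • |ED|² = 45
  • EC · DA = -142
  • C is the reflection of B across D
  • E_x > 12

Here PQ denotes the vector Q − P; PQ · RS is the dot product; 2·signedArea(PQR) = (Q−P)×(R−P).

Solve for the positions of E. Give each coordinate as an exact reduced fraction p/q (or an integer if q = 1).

1. E_x = 13  [EC · DA = -142 ∩ EA · BC = -260]
2. E_y = 4  [EC · DA = -142 ∩ EA · BC = -260]
   → E = (13, 4)

E = (13, 4)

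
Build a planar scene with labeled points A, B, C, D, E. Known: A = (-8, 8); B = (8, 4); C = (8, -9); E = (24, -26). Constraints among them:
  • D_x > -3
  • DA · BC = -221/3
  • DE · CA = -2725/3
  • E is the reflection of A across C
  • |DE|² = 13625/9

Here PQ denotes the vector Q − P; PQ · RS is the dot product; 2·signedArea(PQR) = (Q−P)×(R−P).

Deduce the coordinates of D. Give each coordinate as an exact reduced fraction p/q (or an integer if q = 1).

1. D_x = -8/3  [DE · CA = -2725/3 ∩ DA · BC = -221/3]
2. D_y = 7/3  [DE · CA = -2725/3 ∩ DA · BC = -221/3]
   → D = (-8/3, 7/3)

D = (-8/3, 7/3)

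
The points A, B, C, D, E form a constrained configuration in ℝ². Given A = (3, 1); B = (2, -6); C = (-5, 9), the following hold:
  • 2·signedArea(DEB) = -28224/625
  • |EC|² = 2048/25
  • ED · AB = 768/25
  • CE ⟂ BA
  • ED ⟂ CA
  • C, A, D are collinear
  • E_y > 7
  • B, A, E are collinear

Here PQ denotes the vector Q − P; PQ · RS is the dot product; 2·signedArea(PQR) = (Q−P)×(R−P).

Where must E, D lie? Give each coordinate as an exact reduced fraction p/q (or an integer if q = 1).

D = (3/25, 97/25)
E = (99/25, 193/25)

1. E_x = 99/25  [B, A, E are collinear ∩ CE ⟂ BA]
2. E_y = 193/25  [B, A, E are collinear ∩ CE ⟂ BA]
   → E = (99/25, 193/25)
3. D_x = 3/25  [C, A, D are collinear ∩ ED ⟂ CA]
4. D_y = 97/25  [C, A, D are collinear ∩ ED ⟂ CA]
   → D = (3/25, 97/25)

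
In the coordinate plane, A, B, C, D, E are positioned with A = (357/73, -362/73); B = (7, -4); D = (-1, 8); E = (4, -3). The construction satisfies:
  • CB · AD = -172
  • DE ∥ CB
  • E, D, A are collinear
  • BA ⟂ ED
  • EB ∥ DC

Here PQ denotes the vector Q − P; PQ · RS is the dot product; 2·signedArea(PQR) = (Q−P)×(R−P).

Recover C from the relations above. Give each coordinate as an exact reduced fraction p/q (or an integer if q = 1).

1. C_x = 2  [DE ∥ CB ∩ EB ∥ DC]
2. C_y = 7  [DE ∥ CB ∩ EB ∥ DC]
   → C = (2, 7)

C = (2, 7)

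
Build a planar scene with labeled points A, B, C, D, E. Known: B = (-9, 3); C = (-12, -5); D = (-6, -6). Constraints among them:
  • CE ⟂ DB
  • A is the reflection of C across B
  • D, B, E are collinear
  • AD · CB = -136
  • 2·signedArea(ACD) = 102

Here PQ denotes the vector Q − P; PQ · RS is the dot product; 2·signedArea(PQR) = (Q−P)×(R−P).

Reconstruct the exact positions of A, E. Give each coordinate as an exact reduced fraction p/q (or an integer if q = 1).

A = (-6, 11)
E = (-69/10, -33/10)

1. A_x = -6  [A is the reflection of C across B]
2. A_y = 11  [A is the reflection of C across B]
   → A = (-6, 11)
3. E_x = -69/10  [D, B, E are collinear ∩ CE ⟂ DB]
4. E_y = -33/10  [D, B, E are collinear ∩ CE ⟂ DB]
   → E = (-69/10, -33/10)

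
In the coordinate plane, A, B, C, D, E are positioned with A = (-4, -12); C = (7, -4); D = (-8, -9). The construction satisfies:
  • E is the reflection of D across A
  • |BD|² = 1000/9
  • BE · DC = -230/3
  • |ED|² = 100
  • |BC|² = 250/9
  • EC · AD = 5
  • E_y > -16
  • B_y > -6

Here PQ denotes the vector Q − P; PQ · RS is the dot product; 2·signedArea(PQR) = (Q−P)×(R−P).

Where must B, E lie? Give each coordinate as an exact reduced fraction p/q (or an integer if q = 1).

1. E_x = 0  [E is the reflection of D across A]
2. E_y = -15  [E is the reflection of D across A]
   → E = (0, -15)
3. B_x = 2  [line -15·x + -5·y + 5/3 = 0 ∩ |BD|² = 1000/9]
4. B_y = -17/3  [line -15·x + -5·y + 5/3 = 0 ∩ |BD|² = 1000/9]
   → B = (2, -17/3)

B = (2, -17/3)
E = (0, -15)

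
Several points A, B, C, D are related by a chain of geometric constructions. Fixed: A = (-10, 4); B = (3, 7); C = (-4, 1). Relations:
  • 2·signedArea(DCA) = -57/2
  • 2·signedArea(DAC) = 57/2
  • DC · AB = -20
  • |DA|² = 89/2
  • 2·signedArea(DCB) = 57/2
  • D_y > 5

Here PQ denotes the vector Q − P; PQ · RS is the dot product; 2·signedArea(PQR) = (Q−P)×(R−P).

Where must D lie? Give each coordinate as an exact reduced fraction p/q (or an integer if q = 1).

D = (-7/2, 11/2)

1. D_x = -7/2  [2·signedArea(DCA) = -57/2 ∩ DC · AB = -20]
2. D_y = 11/2  [2·signedArea(DCA) = -57/2 ∩ DC · AB = -20]
   → D = (-7/2, 11/2)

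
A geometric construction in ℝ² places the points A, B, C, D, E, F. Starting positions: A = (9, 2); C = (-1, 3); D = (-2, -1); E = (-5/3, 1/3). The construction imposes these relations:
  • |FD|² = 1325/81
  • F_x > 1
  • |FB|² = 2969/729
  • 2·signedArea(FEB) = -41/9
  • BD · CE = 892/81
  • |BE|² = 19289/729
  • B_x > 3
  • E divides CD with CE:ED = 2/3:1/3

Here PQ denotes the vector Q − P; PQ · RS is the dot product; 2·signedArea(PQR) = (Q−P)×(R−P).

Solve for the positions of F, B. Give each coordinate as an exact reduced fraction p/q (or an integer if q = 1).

B = (88/27, 49/27)
F = (16/9, 4/9)

1. B_x = 88/27  [line 2/3·x + 8/3·y + -568/81 = 0 ∩ |BE|² = 19289/729]
2. B_y = 49/27  [line 2/3·x + 8/3·y + -568/81 = 0 ∩ |BE|² = 19289/729]
   → B = (88/27, 49/27)
3. F_x = 16/9  [line -40/27·x + 133/27·y + 4/9 = 0 ∩ |FD|² = 1325/81]
4. F_y = 4/9  [line -40/27·x + 133/27·y + 4/9 = 0 ∩ |FD|² = 1325/81]
   → F = (16/9, 4/9)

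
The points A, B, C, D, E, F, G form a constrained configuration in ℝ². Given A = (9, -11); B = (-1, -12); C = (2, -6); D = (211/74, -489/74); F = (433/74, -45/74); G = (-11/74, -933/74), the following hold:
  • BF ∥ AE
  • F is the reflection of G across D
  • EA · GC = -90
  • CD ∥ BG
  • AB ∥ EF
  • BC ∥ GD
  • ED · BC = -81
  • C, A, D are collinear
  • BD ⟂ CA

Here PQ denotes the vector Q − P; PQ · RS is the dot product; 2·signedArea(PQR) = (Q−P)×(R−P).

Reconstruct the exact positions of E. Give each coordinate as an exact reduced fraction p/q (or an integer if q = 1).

E = (1173/74, 29/74)

1. E_x = 1173/74  [AB ∥ EF ∩ BF ∥ AE]
2. E_y = 29/74  [AB ∥ EF ∩ BF ∥ AE]
   → E = (1173/74, 29/74)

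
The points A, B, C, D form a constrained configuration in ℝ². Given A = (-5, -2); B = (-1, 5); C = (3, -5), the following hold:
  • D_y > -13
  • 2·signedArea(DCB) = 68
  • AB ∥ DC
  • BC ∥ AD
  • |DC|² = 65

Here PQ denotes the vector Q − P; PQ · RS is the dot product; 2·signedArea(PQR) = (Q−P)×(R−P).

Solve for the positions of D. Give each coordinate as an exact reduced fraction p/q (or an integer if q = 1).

1. D_x = -1  [AB ∥ DC ∩ BC ∥ AD]
2. D_y = -12  [AB ∥ DC ∩ BC ∥ AD]
   → D = (-1, -12)

D = (-1, -12)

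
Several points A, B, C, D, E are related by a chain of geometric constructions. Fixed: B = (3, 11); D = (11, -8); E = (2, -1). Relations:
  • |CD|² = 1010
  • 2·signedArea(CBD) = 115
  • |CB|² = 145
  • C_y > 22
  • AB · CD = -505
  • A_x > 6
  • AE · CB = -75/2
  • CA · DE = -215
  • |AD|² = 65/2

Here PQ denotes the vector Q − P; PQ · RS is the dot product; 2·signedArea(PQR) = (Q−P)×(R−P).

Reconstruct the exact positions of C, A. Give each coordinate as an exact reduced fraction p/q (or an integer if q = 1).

1. C_x = 4  [line 19·x + 8·y + -260 = 0 ∩ |CB|² = 145]
2. C_y = 23  [line 19·x + 8·y + -260 = 0 ∩ |CB|² = 145]
   → C = (4, 23)
3. A_x = 13/2  [CA · DE = -215 ∩ AB · CD = -505]
4. A_y = -9/2  [CA · DE = -215 ∩ AB · CD = -505]
   → A = (13/2, -9/2)

A = (13/2, -9/2)
C = (4, 23)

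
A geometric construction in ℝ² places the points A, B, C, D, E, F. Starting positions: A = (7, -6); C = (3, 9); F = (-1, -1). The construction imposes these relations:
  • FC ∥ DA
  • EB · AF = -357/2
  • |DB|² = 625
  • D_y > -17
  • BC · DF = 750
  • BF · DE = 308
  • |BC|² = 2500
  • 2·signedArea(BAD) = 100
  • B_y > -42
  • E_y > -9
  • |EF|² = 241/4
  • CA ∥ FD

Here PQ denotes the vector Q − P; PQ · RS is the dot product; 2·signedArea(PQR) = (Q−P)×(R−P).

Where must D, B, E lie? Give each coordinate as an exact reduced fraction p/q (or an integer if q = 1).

B = (3, -41)
D = (3, -16)
E = (1, -17/2)

1. D_x = 3  [FC ∥ DA ∩ CA ∥ FD]
2. D_y = -16  [FC ∥ DA ∩ CA ∥ FD]
   → D = (3, -16)
3. B_x = 3  [2·signedArea(BAD) = 100 ∩ BC · DF = 750]
4. B_y = -41  [2·signedArea(BAD) = 100 ∩ BC · DF = 750]
   → B = (3, -41)
5. E_x = 1  [EB · AF = -357/2 ∩ BF · DE = 308]
6. E_y = -17/2  [EB · AF = -357/2 ∩ BF · DE = 308]
   → E = (1, -17/2)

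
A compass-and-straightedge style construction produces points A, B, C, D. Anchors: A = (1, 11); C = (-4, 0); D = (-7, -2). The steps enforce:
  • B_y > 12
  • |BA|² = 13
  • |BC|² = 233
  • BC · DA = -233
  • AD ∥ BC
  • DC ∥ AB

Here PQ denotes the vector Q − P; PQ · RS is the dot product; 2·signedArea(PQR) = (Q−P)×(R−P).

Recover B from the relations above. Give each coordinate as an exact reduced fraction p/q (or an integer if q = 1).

B = (4, 13)

1. B_x = 4  [AD ∥ BC ∩ DC ∥ AB]
2. B_y = 13  [AD ∥ BC ∩ DC ∥ AB]
   → B = (4, 13)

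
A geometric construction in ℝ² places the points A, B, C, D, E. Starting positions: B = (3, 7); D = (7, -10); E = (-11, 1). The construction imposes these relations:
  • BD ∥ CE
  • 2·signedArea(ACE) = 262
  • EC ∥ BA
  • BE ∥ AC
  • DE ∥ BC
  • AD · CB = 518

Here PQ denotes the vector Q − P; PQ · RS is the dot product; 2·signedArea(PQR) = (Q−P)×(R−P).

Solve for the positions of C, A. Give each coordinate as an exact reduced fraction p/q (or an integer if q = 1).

A = (-1, 24)
C = (-15, 18)

1. C_x = -15  [BD ∥ CE ∩ DE ∥ BC]
2. C_y = 18  [BD ∥ CE ∩ DE ∥ BC]
   → C = (-15, 18)
3. A_x = -1  [BE ∥ AC ∩ EC ∥ BA]
4. A_y = 24  [BE ∥ AC ∩ EC ∥ BA]
   → A = (-1, 24)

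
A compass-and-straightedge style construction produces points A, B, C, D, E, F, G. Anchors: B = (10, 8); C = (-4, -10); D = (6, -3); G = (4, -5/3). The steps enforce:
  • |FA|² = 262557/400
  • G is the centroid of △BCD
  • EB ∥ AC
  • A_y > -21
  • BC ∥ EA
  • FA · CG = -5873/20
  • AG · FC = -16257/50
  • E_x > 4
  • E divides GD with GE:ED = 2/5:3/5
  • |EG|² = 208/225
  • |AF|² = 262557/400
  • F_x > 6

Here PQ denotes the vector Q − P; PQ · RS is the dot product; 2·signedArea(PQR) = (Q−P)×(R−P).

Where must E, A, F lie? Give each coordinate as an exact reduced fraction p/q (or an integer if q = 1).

1. E_x = 24/5  [E divides GD with GE:ED = 2/5:3/5]
2. E_y = -11/5  [E divides GD with GE:ED = 2/5:3/5]
   → E = (24/5, -11/5)
3. A_x = -46/5  [EB ∥ AC ∩ BC ∥ EA]
4. A_y = -101/5  [EB ∥ AC ∩ BC ∥ EA]
   → A = (-46/5, -101/5)
5. F_x = 61/10  [FA · CG = -5873/20 ∩ AG · FC = -16257/50]
6. F_y = 7/20  [FA · CG = -5873/20 ∩ AG · FC = -16257/50]
   → F = (61/10, 7/20)

A = (-46/5, -101/5)
E = (24/5, -11/5)
F = (61/10, 7/20)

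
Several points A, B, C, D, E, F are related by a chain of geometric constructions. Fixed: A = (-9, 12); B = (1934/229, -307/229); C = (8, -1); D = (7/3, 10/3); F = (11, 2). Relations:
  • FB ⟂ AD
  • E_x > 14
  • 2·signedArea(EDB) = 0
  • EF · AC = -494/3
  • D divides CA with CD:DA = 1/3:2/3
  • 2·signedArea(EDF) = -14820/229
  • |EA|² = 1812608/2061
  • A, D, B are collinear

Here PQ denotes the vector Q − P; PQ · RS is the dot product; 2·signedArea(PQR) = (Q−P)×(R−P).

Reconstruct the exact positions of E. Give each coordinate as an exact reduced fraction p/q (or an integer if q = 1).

E = (10001/687, -4132/687)

1. E_x = 10001/687  [2·signedArea(EDB) = 0 ∩ EF · AC = -494/3]
2. E_y = -4132/687  [2·signedArea(EDB) = 0 ∩ EF · AC = -494/3]
   → E = (10001/687, -4132/687)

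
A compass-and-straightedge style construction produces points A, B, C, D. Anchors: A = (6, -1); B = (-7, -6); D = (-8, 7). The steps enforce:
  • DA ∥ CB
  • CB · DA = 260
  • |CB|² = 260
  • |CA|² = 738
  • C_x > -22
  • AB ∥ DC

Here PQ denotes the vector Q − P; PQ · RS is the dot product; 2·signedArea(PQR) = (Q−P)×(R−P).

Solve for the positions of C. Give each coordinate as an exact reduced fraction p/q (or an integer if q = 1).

1. C_x = -21  [DA ∥ CB ∩ AB ∥ DC]
2. C_y = 2  [DA ∥ CB ∩ AB ∥ DC]
   → C = (-21, 2)

C = (-21, 2)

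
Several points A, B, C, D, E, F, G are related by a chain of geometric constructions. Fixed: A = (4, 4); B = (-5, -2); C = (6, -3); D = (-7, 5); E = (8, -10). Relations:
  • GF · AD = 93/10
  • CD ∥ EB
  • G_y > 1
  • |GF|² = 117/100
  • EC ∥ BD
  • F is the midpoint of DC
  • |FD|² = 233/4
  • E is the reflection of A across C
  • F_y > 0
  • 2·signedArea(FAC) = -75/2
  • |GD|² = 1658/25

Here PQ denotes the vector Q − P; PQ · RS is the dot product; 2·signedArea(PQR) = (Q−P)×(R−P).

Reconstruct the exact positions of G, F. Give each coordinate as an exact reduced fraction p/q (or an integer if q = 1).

F = (-1/2, 1)
G = (2/5, 8/5)

1. F_x = -1/2  [F is the midpoint of DC]
2. F_y = 1  [F is the midpoint of DC]
   → F = (-1/2, 1)
3. G_x = 2/5  [line 11·x + -1·y + -14/5 = 0 ∩ |GF|² = 117/100]
4. G_y = 8/5  [line 11·x + -1·y + -14/5 = 0 ∩ |GF|² = 117/100]
   → G = (2/5, 8/5)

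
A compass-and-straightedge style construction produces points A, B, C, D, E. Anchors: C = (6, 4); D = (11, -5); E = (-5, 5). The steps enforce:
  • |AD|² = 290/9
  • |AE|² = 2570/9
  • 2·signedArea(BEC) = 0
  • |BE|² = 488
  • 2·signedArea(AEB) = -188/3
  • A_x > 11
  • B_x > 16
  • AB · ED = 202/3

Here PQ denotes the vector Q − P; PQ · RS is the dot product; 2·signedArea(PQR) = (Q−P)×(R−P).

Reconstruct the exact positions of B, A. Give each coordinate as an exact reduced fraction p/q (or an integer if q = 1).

A = (34/3, 2/3)
B = (17, 3)

1. B_x = 17  [line 1·x + 11·y + -50 = 0 ∩ |BE|² = 488]
2. B_y = 3  [line 1·x + 11·y + -50 = 0 ∩ |BE|² = 488]
   → B = (17, 3)
3. A_x = 34/3  [2·signedArea(AEB) = -188/3 ∩ AB · ED = 202/3]
4. A_y = 2/3  [2·signedArea(AEB) = -188/3 ∩ AB · ED = 202/3]
   → A = (34/3, 2/3)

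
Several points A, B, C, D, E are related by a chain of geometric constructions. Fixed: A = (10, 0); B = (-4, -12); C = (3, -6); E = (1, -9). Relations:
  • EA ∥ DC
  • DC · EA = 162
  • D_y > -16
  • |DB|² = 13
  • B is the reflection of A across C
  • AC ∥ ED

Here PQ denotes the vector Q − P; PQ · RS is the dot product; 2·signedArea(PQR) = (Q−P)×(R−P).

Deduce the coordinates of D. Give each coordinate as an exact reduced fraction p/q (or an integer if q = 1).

D = (-6, -15)

1. D_x = -6  [EA ∥ DC ∩ AC ∥ ED]
2. D_y = -15  [EA ∥ DC ∩ AC ∥ ED]
   → D = (-6, -15)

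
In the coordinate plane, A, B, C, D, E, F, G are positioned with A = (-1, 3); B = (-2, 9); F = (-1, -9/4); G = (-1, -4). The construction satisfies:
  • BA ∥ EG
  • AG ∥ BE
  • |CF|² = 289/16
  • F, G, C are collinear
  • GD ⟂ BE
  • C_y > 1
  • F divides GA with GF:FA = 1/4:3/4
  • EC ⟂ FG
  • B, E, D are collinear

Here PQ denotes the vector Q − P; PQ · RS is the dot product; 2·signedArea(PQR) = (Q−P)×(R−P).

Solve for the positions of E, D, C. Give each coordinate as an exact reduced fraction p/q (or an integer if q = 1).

1. E_x = -2  [BA ∥ EG ∩ AG ∥ BE]
2. E_y = 2  [BA ∥ EG ∩ AG ∥ BE]
   → E = (-2, 2)
3. D_x = -2  [B, E, D are collinear ∩ GD ⟂ BE]
4. D_y = -4  [B, E, D are collinear ∩ GD ⟂ BE]
   → D = (-2, -4)
5. C_x = -1  [F, G, C are collinear ∩ EC ⟂ FG]
6. C_y = 2  [F, G, C are collinear ∩ EC ⟂ FG]
   → C = (-1, 2)

C = (-1, 2)
D = (-2, -4)
E = (-2, 2)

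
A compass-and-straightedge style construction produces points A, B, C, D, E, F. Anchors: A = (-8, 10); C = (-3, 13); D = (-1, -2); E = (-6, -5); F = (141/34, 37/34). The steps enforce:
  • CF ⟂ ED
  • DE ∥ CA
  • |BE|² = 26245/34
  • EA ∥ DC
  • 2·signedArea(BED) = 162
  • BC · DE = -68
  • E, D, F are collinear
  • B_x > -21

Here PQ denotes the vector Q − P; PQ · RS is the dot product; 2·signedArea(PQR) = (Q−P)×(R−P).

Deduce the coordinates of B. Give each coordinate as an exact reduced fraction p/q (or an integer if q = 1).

1. B_x = -685/34  [2·signedArea(BED) = 162 ∩ BC · DE = -68]
2. B_y = 643/34  [2·signedArea(BED) = 162 ∩ BC · DE = -68]
   → B = (-685/34, 643/34)

B = (-685/34, 643/34)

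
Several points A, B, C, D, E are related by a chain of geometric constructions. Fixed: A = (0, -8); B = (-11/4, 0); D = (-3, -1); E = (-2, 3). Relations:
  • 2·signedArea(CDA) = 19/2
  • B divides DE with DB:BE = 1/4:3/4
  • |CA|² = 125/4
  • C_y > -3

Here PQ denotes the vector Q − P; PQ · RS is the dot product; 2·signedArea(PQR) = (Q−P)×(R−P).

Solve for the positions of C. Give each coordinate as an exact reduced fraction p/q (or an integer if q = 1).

C = (-1, -5/2)

1. C_x = -1  [line 7·x + 3·y + 29/2 = 0 ∩ |CA|² = 125/4]
2. C_y = -5/2  [line 7·x + 3·y + 29/2 = 0 ∩ |CA|² = 125/4]
   → C = (-1, -5/2)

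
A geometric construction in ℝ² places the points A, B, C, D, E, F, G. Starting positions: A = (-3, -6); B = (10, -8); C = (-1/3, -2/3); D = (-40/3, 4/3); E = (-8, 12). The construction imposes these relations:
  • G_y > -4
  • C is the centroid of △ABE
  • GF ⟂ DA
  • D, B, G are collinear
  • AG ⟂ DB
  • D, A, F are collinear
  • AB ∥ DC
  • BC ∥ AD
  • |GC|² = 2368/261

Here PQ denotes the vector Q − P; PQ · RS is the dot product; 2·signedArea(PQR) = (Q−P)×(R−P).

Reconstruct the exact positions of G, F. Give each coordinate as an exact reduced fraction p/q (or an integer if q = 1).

F = (-149523/41905, -234534/41905)
G = (-55/29, -94/29)

1. G_x = -55/29  [D, B, G are collinear ∩ AG ⟂ DB]
2. G_y = -94/29  [D, B, G are collinear ∩ AG ⟂ DB]
   → G = (-55/29, -94/29)
3. F_x = -149523/41905  [D, A, F are collinear ∩ GF ⟂ DA]
4. F_y = -234534/41905  [D, A, F are collinear ∩ GF ⟂ DA]
   → F = (-149523/41905, -234534/41905)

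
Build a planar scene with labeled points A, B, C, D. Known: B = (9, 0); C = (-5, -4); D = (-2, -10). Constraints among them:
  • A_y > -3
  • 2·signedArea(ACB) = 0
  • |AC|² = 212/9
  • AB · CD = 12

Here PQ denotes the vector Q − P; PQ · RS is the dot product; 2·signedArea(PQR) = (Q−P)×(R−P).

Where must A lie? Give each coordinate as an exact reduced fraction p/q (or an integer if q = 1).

1. A_x = -1/3  [2·signedArea(ACB) = 0 ∩ AB · CD = 12]
2. A_y = -8/3  [2·signedArea(ACB) = 0 ∩ AB · CD = 12]
   → A = (-1/3, -8/3)

A = (-1/3, -8/3)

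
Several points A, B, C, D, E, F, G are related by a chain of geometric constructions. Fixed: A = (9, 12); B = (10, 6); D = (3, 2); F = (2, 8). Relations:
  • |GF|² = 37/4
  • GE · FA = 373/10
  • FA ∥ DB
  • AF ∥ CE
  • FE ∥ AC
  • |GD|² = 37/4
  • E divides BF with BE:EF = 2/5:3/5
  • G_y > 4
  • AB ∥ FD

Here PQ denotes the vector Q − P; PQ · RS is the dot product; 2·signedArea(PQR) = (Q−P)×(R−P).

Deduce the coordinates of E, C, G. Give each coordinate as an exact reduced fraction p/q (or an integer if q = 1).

1. E_x = 34/5  [E divides BF with BE:EF = 2/5:3/5]
2. E_y = 34/5  [E divides BF with BE:EF = 2/5:3/5]
   → E = (34/5, 34/5)
3. C_x = 69/5  [AF ∥ CE ∩ FE ∥ AC]
4. C_y = 54/5  [AF ∥ CE ∩ FE ∥ AC]
   → C = (69/5, 54/5)
5. G_x = 5/2  [line -7·x + -4·y + 75/2 = 0 ∩ |GD|² = 37/4]
6. G_y = 5  [line -7·x + -4·y + 75/2 = 0 ∩ |GD|² = 37/4]
   → G = (5/2, 5)

C = (69/5, 54/5)
E = (34/5, 34/5)
G = (5/2, 5)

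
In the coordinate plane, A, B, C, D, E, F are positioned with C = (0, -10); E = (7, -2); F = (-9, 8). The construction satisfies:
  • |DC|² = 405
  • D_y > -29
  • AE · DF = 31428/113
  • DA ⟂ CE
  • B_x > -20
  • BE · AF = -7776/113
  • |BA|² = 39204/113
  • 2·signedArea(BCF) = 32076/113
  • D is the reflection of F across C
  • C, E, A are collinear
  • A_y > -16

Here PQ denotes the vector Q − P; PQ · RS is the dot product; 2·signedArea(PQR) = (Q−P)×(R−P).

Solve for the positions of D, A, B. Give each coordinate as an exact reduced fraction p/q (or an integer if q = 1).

A = (-567/113, -1778/113)
B = (-2151/113, -392/113)
D = (9, -28)

1. D_x = 9  [D is the reflection of F across C]
2. D_y = -28  [D is the reflection of F across C]
   → D = (9, -28)
3. A_x = -567/113  [C, E, A are collinear ∩ DA ⟂ CE]
4. A_y = -1778/113  [C, E, A are collinear ∩ DA ⟂ CE]
   → A = (-567/113, -1778/113)
5. B_x = -2151/113  [2·signedArea(BCF) = 32076/113 ∩ BE · AF = -7776/113]
6. B_y = -392/113  [2·signedArea(BCF) = 32076/113 ∩ BE · AF = -7776/113]
   → B = (-2151/113, -392/113)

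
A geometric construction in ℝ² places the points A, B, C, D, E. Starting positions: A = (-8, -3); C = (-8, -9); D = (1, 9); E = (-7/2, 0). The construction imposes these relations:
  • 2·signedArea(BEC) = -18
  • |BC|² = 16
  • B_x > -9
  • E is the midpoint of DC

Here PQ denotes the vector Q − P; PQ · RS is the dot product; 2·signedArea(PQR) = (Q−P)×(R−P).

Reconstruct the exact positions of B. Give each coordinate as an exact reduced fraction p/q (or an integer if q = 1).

1. B_x = -8  [line 9·x + -9/2·y + 99/2 = 0 ∩ |BC|² = 16]
2. B_y = -5  [line 9·x + -9/2·y + 99/2 = 0 ∩ |BC|² = 16]
   → B = (-8, -5)

B = (-8, -5)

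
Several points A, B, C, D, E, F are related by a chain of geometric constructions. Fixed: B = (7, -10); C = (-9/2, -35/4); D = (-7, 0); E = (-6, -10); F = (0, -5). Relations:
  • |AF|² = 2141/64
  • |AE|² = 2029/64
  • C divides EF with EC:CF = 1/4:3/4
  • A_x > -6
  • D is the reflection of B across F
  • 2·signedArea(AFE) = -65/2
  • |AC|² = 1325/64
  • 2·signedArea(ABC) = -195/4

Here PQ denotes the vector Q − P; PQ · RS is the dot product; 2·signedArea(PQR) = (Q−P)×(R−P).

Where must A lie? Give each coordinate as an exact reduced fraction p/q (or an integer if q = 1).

1. A_x = -23/4  [2·signedArea(ABC) = -195/4 ∩ 2·signedArea(AFE) = -65/2]
2. A_y = -35/8  [2·signedArea(ABC) = -195/4 ∩ 2·signedArea(AFE) = -65/2]
   → A = (-23/4, -35/8)

A = (-23/4, -35/8)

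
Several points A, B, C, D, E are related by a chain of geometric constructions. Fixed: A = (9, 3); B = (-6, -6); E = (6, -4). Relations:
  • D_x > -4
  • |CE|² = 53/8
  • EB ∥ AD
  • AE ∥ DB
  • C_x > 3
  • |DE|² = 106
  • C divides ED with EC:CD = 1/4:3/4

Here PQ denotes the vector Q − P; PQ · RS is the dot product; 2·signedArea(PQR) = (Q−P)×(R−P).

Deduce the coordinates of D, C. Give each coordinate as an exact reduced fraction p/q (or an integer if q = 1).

1. D_x = -3  [AE ∥ DB ∩ EB ∥ AD]
2. D_y = 1  [AE ∥ DB ∩ EB ∥ AD]
   → D = (-3, 1)
3. C_x = 15/4  [C divides ED with EC:CD = 1/4:3/4]
4. C_y = -11/4  [C divides ED with EC:CD = 1/4:3/4]
   → C = (15/4, -11/4)

C = (15/4, -11/4)
D = (-3, 1)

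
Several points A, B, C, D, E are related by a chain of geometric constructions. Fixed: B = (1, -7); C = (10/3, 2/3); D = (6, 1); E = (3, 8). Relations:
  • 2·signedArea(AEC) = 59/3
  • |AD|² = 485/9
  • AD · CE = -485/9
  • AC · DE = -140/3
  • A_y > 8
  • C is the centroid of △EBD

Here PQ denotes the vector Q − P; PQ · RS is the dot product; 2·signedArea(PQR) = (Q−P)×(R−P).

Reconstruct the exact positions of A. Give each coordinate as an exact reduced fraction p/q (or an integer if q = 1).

1. A_x = 17/3  [AD · CE = -485/9 ∩ 2·signedArea(AEC) = 59/3]
2. A_y = 25/3  [AD · CE = -485/9 ∩ 2·signedArea(AEC) = 59/3]
   → A = (17/3, 25/3)

A = (17/3, 25/3)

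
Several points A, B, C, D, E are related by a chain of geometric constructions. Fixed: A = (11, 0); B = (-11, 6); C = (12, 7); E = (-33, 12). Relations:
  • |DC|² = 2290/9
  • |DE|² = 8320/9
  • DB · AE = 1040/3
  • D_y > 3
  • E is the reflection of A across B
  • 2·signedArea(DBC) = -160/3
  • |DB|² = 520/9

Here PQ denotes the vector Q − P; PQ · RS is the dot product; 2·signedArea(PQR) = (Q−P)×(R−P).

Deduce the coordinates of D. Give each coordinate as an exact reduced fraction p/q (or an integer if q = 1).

1. D_x = -11/3  [2·signedArea(DBC) = -160/3 ∩ DB · AE = 1040/3]
2. D_y = 4  [2·signedArea(DBC) = -160/3 ∩ DB · AE = 1040/3]
   → D = (-11/3, 4)

D = (-11/3, 4)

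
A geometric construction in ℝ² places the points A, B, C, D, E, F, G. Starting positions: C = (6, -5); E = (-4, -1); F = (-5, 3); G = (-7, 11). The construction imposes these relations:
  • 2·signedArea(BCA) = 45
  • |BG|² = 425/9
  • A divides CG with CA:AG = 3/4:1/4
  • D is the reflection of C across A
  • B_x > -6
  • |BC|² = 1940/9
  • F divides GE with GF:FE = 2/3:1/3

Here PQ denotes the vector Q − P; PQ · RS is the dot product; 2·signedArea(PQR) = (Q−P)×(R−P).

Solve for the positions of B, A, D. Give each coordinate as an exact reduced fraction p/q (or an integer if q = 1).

A = (-15/4, 7)
B = (-16/3, 13/3)
D = (-27/2, 19)

1. A_x = -15/4  [A divides CG with CA:AG = 3/4:1/4]
2. A_y = 7  [A divides CG with CA:AG = 3/4:1/4]
   → A = (-15/4, 7)
3. D_x = -27/2  [D is the reflection of C across A]
4. D_y = 19  [D is the reflection of C across A]
   → D = (-27/2, 19)
5. B_x = -16/3  [line -12·x + -39/4·y + -87/4 = 0 ∩ |BG|² = 425/9]
6. B_y = 13/3  [line -12·x + -39/4·y + -87/4 = 0 ∩ |BG|² = 425/9]
   → B = (-16/3, 13/3)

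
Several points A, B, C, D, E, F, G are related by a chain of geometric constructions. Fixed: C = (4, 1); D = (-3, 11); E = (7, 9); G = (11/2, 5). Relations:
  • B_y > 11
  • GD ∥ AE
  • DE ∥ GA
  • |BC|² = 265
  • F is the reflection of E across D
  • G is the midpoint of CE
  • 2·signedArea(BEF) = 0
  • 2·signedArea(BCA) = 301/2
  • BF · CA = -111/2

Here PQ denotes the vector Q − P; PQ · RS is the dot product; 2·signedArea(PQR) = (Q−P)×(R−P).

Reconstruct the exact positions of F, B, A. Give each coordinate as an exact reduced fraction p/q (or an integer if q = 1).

1. F_x = -13  [F is the reflection of E across D]
2. F_y = 13  [F is the reflection of E across D]
   → F = (-13, 13)
3. B_x = -8  [line -4·x + -20·y + 208 = 0 ∩ |BC|² = 265]
4. B_y = 12  [line -4·x + -20·y + 208 = 0 ∩ |BC|² = 265]
   → B = (-8, 12)
5. A_x = 31/2  [GD ∥ AE ∩ DE ∥ GA]
6. A_y = 3  [GD ∥ AE ∩ DE ∥ GA]
   → A = (31/2, 3)

A = (31/2, 3)
B = (-8, 12)
F = (-13, 13)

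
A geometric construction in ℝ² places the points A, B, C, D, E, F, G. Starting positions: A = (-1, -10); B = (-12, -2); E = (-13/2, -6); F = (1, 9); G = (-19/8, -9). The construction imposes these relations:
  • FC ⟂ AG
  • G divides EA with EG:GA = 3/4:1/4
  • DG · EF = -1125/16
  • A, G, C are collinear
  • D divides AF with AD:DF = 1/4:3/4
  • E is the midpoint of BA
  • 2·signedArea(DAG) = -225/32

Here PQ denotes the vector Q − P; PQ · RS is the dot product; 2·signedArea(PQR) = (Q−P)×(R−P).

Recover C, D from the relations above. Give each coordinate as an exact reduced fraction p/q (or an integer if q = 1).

1. C_x = -323/37  [A, G, C are collinear ∩ FC ⟂ AG]
2. C_y = -162/37  [A, G, C are collinear ∩ FC ⟂ AG]
   → C = (-323/37, -162/37)
3. D_x = -1/2  [D divides AF with AD:DF = 1/4:3/4]
4. D_y = -21/4  [D divides AF with AD:DF = 1/4:3/4]
   → D = (-1/2, -21/4)

C = (-323/37, -162/37)
D = (-1/2, -21/4)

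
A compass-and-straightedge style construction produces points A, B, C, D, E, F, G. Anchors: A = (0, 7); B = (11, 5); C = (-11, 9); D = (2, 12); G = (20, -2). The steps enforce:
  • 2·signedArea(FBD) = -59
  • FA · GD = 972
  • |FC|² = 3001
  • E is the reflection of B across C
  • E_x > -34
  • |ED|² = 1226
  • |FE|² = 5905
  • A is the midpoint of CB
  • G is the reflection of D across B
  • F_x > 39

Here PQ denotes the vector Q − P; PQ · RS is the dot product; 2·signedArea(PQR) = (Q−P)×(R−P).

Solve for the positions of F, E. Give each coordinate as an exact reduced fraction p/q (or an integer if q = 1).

1. F_x = 40  [2·signedArea(FBD) = -59 ∩ FA · GD = 972]
2. F_y = -11  [2·signedArea(FBD) = -59 ∩ FA · GD = 972]
   → F = (40, -11)
3. E_x = -33  [E is the reflection of B across C]
4. E_y = 13  [E is the reflection of B across C]
   → E = (-33, 13)

E = (-33, 13)
F = (40, -11)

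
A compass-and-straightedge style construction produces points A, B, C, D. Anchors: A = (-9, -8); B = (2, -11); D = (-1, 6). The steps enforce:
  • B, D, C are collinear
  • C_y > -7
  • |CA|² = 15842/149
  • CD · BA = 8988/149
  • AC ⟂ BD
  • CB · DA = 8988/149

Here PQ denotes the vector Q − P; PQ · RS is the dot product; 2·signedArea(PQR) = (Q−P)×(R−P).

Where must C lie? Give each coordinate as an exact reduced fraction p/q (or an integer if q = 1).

1. C_x = 172/149  [B, D, C are collinear ∩ AC ⟂ BD]
2. C_y = -925/149  [B, D, C are collinear ∩ AC ⟂ BD]
   → C = (172/149, -925/149)

C = (172/149, -925/149)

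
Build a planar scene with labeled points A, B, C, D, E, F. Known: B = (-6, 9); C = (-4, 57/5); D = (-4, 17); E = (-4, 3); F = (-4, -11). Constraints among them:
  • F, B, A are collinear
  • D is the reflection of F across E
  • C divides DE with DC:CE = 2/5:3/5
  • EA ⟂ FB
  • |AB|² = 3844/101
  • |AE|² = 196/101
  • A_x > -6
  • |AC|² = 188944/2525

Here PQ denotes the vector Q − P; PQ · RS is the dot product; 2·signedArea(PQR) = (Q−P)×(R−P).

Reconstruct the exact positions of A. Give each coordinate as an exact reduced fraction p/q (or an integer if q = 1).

A = (-544/101, 289/101)

1. A_x = -544/101  [F, B, A are collinear ∩ EA ⟂ FB]
2. A_y = 289/101  [F, B, A are collinear ∩ EA ⟂ FB]
   → A = (-544/101, 289/101)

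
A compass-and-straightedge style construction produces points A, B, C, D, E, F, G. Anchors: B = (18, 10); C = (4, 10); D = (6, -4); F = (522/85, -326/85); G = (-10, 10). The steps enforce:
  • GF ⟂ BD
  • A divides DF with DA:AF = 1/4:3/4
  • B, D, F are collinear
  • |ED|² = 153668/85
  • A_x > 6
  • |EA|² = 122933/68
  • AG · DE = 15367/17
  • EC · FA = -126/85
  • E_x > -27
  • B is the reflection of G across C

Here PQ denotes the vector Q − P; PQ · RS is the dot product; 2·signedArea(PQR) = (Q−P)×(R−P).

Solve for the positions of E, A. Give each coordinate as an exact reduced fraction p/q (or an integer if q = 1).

1. A_x = 513/85  [A divides DF with DA:AF = 1/4:3/4]
2. A_y = -673/170  [A divides DF with DA:AF = 1/4:3/4]
   → A = (513/85, -673/170)
3. E_x = -2222/85  [EC · FA = -126/85 ∩ AG · DE = 15367/17]
4. E_y = 2026/85  [EC · FA = -126/85 ∩ AG · DE = 15367/17]
   → E = (-2222/85, 2026/85)

A = (513/85, -673/170)
E = (-2222/85, 2026/85)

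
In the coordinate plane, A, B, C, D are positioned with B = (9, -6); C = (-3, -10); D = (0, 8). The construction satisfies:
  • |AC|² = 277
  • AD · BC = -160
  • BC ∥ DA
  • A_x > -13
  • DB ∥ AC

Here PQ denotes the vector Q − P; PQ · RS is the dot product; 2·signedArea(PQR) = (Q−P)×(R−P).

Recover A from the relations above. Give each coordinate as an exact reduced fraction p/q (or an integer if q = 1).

1. A_x = -12  [DB ∥ AC ∩ BC ∥ DA]
2. A_y = 4  [DB ∥ AC ∩ BC ∥ DA]
   → A = (-12, 4)

A = (-12, 4)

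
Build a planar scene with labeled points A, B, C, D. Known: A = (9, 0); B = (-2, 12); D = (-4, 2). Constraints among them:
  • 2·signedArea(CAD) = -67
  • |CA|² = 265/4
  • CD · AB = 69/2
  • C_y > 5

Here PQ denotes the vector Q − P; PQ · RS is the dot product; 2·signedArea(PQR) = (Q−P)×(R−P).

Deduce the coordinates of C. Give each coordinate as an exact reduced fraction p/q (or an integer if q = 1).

C = (7/2, 6)

1. C_x = 7/2  [2·signedArea(CAD) = -67 ∩ CD · AB = 69/2]
2. C_y = 6  [2·signedArea(CAD) = -67 ∩ CD · AB = 69/2]
   → C = (7/2, 6)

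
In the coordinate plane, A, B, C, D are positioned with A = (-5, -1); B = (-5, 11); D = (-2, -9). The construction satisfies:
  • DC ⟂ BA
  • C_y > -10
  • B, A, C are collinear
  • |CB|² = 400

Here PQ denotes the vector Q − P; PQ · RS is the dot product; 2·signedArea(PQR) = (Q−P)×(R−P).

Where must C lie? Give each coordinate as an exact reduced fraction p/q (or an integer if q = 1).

1. C_x = -5  [B, A, C are collinear ∩ DC ⟂ BA]
2. C_y = -9  [B, A, C are collinear ∩ DC ⟂ BA]
   → C = (-5, -9)

C = (-5, -9)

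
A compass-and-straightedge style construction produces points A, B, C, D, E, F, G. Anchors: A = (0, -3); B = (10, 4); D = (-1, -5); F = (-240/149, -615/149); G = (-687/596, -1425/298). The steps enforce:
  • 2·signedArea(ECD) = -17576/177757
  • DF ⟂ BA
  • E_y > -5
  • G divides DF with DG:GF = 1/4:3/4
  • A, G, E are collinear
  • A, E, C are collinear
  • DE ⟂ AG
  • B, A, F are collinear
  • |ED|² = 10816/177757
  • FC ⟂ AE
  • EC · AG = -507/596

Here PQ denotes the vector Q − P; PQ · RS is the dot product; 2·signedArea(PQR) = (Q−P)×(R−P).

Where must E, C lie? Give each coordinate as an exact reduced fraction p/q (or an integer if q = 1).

C = (-175872/177757, -805143/177757)
E = (-214573/177757, -864969/177757)

1. E_x = -214573/177757  [A, G, E are collinear ∩ DE ⟂ AG]
2. E_y = -864969/177757  [A, G, E are collinear ∩ DE ⟂ AG]
   → E = (-214573/177757, -864969/177757)
3. C_x = -175872/177757  [A, E, C are collinear ∩ FC ⟂ AE]
4. C_y = -805143/177757  [A, E, C are collinear ∩ FC ⟂ AE]
   → C = (-175872/177757, -805143/177757)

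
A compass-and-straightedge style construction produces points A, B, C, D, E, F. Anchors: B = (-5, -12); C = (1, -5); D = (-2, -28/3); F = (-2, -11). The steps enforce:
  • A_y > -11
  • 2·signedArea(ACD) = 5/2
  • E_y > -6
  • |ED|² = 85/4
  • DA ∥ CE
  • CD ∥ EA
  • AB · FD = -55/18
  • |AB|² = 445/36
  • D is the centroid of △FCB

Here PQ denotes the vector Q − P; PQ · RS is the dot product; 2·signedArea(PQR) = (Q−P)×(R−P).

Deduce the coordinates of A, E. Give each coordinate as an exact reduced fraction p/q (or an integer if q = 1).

1. A_x = -2  [2·signedArea(ACD) = 5/2 ∩ AB · FD = -55/18]
2. A_y = -61/6  [2·signedArea(ACD) = 5/2 ∩ AB · FD = -55/18]
   → A = (-2, -61/6)
3. E_x = 1  [CD ∥ EA ∩ DA ∥ CE]
4. E_y = -35/6  [CD ∥ EA ∩ DA ∥ CE]
   → E = (1, -35/6)

A = (-2, -61/6)
E = (1, -35/6)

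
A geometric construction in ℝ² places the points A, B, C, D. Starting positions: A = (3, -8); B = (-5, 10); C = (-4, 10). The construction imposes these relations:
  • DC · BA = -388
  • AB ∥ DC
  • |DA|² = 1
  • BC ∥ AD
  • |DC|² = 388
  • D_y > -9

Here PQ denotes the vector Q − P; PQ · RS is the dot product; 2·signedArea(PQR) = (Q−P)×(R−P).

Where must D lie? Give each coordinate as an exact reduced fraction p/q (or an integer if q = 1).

D = (4, -8)

1. D_x = 4  [AB ∥ DC ∩ BC ∥ AD]
2. D_y = -8  [AB ∥ DC ∩ BC ∥ AD]
   → D = (4, -8)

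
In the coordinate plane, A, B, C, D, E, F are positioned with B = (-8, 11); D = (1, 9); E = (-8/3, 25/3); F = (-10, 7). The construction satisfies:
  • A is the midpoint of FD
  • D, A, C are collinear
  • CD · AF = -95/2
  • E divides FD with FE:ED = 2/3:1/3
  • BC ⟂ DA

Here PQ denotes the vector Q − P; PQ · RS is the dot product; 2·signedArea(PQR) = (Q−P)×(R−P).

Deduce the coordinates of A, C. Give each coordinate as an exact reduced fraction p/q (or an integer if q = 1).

A = (-9/2, 8)
C = (-184/25, 187/25)

1. A_x = -9/2  [A is the midpoint of FD]
2. A_y = 8  [A is the midpoint of FD]
   → A = (-9/2, 8)
3. C_x = -184/25  [D, A, C are collinear ∩ BC ⟂ DA]
4. C_y = 187/25  [D, A, C are collinear ∩ BC ⟂ DA]
   → C = (-184/25, 187/25)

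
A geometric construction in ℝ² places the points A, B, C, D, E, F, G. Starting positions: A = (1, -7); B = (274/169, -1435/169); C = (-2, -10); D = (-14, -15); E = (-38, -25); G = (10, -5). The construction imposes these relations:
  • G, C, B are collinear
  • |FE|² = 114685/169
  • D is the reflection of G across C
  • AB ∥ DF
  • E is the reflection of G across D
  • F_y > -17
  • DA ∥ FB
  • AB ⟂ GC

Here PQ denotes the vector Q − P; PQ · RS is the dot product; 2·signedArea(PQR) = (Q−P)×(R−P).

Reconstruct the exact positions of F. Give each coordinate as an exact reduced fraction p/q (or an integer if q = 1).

1. F_x = -2261/169  [DA ∥ FB ∩ AB ∥ DF]
2. F_y = -2787/169  [DA ∥ FB ∩ AB ∥ DF]
   → F = (-2261/169, -2787/169)

F = (-2261/169, -2787/169)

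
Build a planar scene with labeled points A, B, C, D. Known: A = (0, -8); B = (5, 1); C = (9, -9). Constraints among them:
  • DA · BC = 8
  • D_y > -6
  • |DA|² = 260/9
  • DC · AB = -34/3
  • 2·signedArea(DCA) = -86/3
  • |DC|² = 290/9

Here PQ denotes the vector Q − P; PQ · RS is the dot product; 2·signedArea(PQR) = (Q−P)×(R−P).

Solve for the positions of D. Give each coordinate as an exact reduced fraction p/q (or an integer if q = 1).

D = (14/3, -16/3)

1. D_x = 14/3  [2·signedArea(DCA) = -86/3 ∩ DC · AB = -34/3]
2. D_y = -16/3  [2·signedArea(DCA) = -86/3 ∩ DC · AB = -34/3]
   → D = (14/3, -16/3)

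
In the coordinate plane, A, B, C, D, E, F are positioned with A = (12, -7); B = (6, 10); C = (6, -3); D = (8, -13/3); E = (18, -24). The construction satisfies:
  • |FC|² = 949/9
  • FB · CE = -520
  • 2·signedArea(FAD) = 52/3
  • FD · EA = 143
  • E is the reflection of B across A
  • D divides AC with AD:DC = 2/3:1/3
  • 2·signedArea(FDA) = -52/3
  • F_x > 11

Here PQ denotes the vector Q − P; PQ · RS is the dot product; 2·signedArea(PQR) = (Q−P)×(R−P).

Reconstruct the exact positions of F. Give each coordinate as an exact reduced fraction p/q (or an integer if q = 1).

F = (12, -34/3)

1. F_x = 12  [FB · CE = -520 ∩ FD · EA = 143]
2. F_y = -34/3  [FB · CE = -520 ∩ FD · EA = 143]
   → F = (12, -34/3)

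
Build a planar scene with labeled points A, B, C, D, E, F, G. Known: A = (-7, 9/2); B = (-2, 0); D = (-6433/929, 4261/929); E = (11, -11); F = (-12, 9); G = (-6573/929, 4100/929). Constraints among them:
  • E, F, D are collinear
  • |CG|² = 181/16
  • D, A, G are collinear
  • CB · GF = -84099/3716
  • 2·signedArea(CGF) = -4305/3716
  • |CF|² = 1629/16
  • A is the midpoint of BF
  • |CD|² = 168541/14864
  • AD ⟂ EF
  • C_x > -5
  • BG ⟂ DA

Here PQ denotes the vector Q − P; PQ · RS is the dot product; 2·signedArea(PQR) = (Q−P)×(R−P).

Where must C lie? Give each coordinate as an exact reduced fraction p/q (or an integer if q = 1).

1. C_x = -9/2  [2·signedArea(CGF) = -4305/3716 ∩ CB · GF = -84099/3716]
2. C_y = 9/4  [2·signedArea(CGF) = -4305/3716 ∩ CB · GF = -84099/3716]
   → C = (-9/2, 9/4)

C = (-9/2, 9/4)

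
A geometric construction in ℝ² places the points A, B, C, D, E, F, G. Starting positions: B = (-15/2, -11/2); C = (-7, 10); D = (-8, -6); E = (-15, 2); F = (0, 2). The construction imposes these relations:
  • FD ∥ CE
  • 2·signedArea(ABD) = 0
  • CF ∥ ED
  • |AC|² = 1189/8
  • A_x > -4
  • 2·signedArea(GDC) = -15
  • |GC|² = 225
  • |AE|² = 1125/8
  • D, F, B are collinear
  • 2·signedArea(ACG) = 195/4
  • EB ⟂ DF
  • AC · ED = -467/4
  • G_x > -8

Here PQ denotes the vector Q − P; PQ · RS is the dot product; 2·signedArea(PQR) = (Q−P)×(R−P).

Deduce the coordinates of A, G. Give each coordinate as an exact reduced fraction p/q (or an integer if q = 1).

A = (-15/4, -7/4)
G = (-7, -5)

1. A_x = -15/4  [2·signedArea(ABD) = 0 ∩ AC · ED = -467/4]
2. A_y = -7/4  [2·signedArea(ABD) = 0 ∩ AC · ED = -467/4]
   → A = (-15/4, -7/4)
3. G_x = -7  [2·signedArea(GDC) = -15 ∩ 2·signedArea(ACG) = 195/4]
4. G_y = -5  [2·signedArea(GDC) = -15 ∩ 2·signedArea(ACG) = 195/4]
   → G = (-7, -5)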